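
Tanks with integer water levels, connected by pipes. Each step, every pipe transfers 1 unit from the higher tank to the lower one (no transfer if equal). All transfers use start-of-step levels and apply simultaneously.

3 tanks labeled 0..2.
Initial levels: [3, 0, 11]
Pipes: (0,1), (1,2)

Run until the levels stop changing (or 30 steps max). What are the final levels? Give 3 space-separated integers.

Answer: 4 6 4

Derivation:
Step 1: flows [0->1,2->1] -> levels [2 2 10]
Step 2: flows [0=1,2->1] -> levels [2 3 9]
Step 3: flows [1->0,2->1] -> levels [3 3 8]
Step 4: flows [0=1,2->1] -> levels [3 4 7]
Step 5: flows [1->0,2->1] -> levels [4 4 6]
Step 6: flows [0=1,2->1] -> levels [4 5 5]
Step 7: flows [1->0,1=2] -> levels [5 4 5]
Step 8: flows [0->1,2->1] -> levels [4 6 4]
Step 9: flows [1->0,1->2] -> levels [5 4 5]
  -> period-2 cycle: step 9 state = step 7 state; never stabilizes
  -> state at step 30: (30-7) mod 2 = 1, same as step 8 -> [4 6 4]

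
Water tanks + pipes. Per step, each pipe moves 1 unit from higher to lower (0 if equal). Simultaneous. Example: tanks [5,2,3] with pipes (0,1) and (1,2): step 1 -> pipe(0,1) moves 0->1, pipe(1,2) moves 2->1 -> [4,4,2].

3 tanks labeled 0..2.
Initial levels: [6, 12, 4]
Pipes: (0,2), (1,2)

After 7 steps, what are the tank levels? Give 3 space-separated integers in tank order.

Answer: 7 7 8

Derivation:
Step 1: flows [0->2,1->2] -> levels [5 11 6]
Step 2: flows [2->0,1->2] -> levels [6 10 6]
Step 3: flows [0=2,1->2] -> levels [6 9 7]
Step 4: flows [2->0,1->2] -> levels [7 8 7]
Step 5: flows [0=2,1->2] -> levels [7 7 8]
Step 6: flows [2->0,2->1] -> levels [8 8 6]
Step 7: flows [0->2,1->2] -> levels [7 7 8]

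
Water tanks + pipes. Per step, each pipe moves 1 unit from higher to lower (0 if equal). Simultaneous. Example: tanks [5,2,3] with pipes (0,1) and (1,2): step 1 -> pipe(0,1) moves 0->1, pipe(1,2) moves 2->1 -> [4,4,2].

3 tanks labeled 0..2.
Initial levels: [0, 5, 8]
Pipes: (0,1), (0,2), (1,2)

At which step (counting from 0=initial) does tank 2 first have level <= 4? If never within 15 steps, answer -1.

Step 1: flows [1->0,2->0,2->1] -> levels [2 5 6]
Step 2: flows [1->0,2->0,2->1] -> levels [4 5 4]
Tank 2 first reaches <=4 at step 2

Answer: 2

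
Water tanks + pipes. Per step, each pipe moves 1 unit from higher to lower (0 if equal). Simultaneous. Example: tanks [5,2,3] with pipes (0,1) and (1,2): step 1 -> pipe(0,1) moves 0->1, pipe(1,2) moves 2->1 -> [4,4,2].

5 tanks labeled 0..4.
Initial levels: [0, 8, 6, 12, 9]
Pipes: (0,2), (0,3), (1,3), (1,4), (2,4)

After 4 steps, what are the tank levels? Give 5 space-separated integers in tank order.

Step 1: flows [2->0,3->0,3->1,4->1,4->2] -> levels [2 10 6 10 7]
Step 2: flows [2->0,3->0,1=3,1->4,4->2] -> levels [4 9 6 9 7]
Step 3: flows [2->0,3->0,1=3,1->4,4->2] -> levels [6 8 6 8 7]
Step 4: flows [0=2,3->0,1=3,1->4,4->2] -> levels [7 7 7 7 7]

Answer: 7 7 7 7 7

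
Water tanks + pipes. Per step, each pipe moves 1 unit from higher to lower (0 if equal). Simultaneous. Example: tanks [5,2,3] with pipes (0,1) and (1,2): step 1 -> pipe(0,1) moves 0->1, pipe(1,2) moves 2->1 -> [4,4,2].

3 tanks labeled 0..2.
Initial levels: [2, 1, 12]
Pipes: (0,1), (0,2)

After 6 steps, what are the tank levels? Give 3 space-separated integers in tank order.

Answer: 5 4 6

Derivation:
Step 1: flows [0->1,2->0] -> levels [2 2 11]
Step 2: flows [0=1,2->0] -> levels [3 2 10]
Step 3: flows [0->1,2->0] -> levels [3 3 9]
Step 4: flows [0=1,2->0] -> levels [4 3 8]
Step 5: flows [0->1,2->0] -> levels [4 4 7]
Step 6: flows [0=1,2->0] -> levels [5 4 6]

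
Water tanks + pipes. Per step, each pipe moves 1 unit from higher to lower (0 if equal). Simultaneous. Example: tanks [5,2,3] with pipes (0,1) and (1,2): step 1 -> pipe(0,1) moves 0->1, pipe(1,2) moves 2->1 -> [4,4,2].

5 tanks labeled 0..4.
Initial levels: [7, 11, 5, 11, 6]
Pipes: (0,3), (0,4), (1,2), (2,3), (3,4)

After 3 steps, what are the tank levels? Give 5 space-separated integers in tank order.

Step 1: flows [3->0,0->4,1->2,3->2,3->4] -> levels [7 10 7 8 8]
Step 2: flows [3->0,4->0,1->2,3->2,3=4] -> levels [9 9 9 6 7]
Step 3: flows [0->3,0->4,1=2,2->3,4->3] -> levels [7 9 8 9 7]

Answer: 7 9 8 9 7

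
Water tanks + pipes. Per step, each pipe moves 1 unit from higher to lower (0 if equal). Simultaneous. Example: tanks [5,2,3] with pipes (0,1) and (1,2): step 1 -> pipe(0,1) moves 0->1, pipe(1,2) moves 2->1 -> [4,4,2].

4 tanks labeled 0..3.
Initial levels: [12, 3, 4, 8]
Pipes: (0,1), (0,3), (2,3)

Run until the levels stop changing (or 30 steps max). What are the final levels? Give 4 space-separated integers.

Answer: 6 7 6 8

Derivation:
Step 1: flows [0->1,0->3,3->2] -> levels [10 4 5 8]
Step 2: flows [0->1,0->3,3->2] -> levels [8 5 6 8]
Step 3: flows [0->1,0=3,3->2] -> levels [7 6 7 7]
Step 4: flows [0->1,0=3,2=3] -> levels [6 7 7 7]
Step 5: flows [1->0,3->0,2=3] -> levels [8 6 7 6]
Step 6: flows [0->1,0->3,2->3] -> levels [6 7 6 8]
Step 7: flows [1->0,3->0,3->2] -> levels [8 6 7 6]
  -> period-2 cycle: step 7 state = step 5 state; never stabilizes
  -> state at step 30: (30-5) mod 2 = 1, same as step 6 -> [6 7 6 8]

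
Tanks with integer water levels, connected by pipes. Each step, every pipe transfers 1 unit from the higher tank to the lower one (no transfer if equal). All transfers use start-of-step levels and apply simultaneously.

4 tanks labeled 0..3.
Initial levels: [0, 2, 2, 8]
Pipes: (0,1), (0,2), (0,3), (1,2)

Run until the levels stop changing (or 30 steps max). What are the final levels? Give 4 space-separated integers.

Step 1: flows [1->0,2->0,3->0,1=2] -> levels [3 1 1 7]
Step 2: flows [0->1,0->2,3->0,1=2] -> levels [2 2 2 6]
Step 3: flows [0=1,0=2,3->0,1=2] -> levels [3 2 2 5]
Step 4: flows [0->1,0->2,3->0,1=2] -> levels [2 3 3 4]
Step 5: flows [1->0,2->0,3->0,1=2] -> levels [5 2 2 3]
Step 6: flows [0->1,0->2,0->3,1=2] -> levels [2 3 3 4]
  -> period-2 cycle: step 6 state = step 4 state; never stabilizes
  -> state at step 30: (30-4) mod 2 = 0, same as step 4 -> [2 3 3 4]

Answer: 2 3 3 4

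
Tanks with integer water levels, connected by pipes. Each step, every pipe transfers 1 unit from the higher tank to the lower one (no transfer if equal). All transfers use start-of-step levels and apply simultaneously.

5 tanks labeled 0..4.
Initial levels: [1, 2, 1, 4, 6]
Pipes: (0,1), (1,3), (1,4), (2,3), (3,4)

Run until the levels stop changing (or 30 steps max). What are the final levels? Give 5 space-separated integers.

Answer: 2 4 2 4 2

Derivation:
Step 1: flows [1->0,3->1,4->1,3->2,4->3] -> levels [2 3 2 3 4]
Step 2: flows [1->0,1=3,4->1,3->2,4->3] -> levels [3 3 3 3 2]
Step 3: flows [0=1,1=3,1->4,2=3,3->4] -> levels [3 2 3 2 4]
Step 4: flows [0->1,1=3,4->1,2->3,4->3] -> levels [2 4 2 4 2]
Step 5: flows [1->0,1=3,1->4,3->2,3->4] -> levels [3 2 3 2 4]
  -> period-2 cycle: step 5 state = step 3 state; never stabilizes
  -> state at step 30: (30-3) mod 2 = 1, same as step 4 -> [2 4 2 4 2]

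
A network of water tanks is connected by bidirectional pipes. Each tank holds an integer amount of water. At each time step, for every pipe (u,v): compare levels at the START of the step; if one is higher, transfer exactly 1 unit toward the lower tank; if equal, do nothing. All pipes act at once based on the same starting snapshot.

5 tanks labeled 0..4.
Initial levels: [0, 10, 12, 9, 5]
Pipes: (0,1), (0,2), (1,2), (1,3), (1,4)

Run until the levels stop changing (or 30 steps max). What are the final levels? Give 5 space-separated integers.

Step 1: flows [1->0,2->0,2->1,1->3,1->4] -> levels [2 8 10 10 6]
Step 2: flows [1->0,2->0,2->1,3->1,1->4] -> levels [4 8 8 9 7]
Step 3: flows [1->0,2->0,1=2,3->1,1->4] -> levels [6 7 7 8 8]
Step 4: flows [1->0,2->0,1=2,3->1,4->1] -> levels [8 8 6 7 7]
Step 5: flows [0=1,0->2,1->2,1->3,1->4] -> levels [7 5 8 8 8]
Step 6: flows [0->1,2->0,2->1,3->1,4->1] -> levels [7 9 6 7 7]
Step 7: flows [1->0,0->2,1->2,1->3,1->4] -> levels [7 5 8 8 8]
  -> period-2 cycle: step 7 state = step 5 state; never stabilizes
  -> state at step 30: (30-5) mod 2 = 1, same as step 6 -> [7 9 6 7 7]

Answer: 7 9 6 7 7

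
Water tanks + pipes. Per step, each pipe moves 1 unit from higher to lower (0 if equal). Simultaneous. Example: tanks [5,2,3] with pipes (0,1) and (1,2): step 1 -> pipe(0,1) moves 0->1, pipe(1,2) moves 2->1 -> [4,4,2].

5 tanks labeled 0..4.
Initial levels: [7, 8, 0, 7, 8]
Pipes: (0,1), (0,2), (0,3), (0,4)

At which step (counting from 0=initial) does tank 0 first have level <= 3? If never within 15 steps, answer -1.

Answer: -1

Derivation:
Step 1: flows [1->0,0->2,0=3,4->0] -> levels [8 7 1 7 7]
Step 2: flows [0->1,0->2,0->3,0->4] -> levels [4 8 2 8 8]
Step 3: flows [1->0,0->2,3->0,4->0] -> levels [6 7 3 7 7]
Step 4: flows [1->0,0->2,3->0,4->0] -> levels [8 6 4 6 6]
Step 5: flows [0->1,0->2,0->3,0->4] -> levels [4 7 5 7 7]
Step 6: flows [1->0,2->0,3->0,4->0] -> levels [8 6 4 6 6]
  -> period-2 cycle (repeats step 4); tank 0 never drops to <=3
Tank 0 never reaches <=3 within 15 steps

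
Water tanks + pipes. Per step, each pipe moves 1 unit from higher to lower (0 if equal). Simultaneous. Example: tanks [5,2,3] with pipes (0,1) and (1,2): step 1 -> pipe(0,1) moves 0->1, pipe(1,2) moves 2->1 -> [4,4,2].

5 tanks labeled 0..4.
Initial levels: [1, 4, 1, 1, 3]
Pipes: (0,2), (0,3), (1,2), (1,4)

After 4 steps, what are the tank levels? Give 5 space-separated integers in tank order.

Step 1: flows [0=2,0=3,1->2,1->4] -> levels [1 2 2 1 4]
Step 2: flows [2->0,0=3,1=2,4->1] -> levels [2 3 1 1 3]
Step 3: flows [0->2,0->3,1->2,1=4] -> levels [0 2 3 2 3]
Step 4: flows [2->0,3->0,2->1,4->1] -> levels [2 4 1 1 2]

Answer: 2 4 1 1 2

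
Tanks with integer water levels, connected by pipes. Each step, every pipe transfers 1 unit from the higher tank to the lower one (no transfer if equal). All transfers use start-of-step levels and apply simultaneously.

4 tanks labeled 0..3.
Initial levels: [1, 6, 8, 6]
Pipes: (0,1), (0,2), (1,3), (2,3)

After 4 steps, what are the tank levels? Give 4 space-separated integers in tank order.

Step 1: flows [1->0,2->0,1=3,2->3] -> levels [3 5 6 7]
Step 2: flows [1->0,2->0,3->1,3->2] -> levels [5 5 6 5]
Step 3: flows [0=1,2->0,1=3,2->3] -> levels [6 5 4 6]
Step 4: flows [0->1,0->2,3->1,3->2] -> levels [4 7 6 4]

Answer: 4 7 6 4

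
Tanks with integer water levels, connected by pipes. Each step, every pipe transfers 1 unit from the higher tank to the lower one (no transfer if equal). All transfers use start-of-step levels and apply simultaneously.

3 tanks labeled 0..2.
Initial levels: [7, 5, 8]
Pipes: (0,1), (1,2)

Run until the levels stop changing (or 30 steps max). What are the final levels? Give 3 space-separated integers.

Step 1: flows [0->1,2->1] -> levels [6 7 7]
Step 2: flows [1->0,1=2] -> levels [7 6 7]
Step 3: flows [0->1,2->1] -> levels [6 8 6]
Step 4: flows [1->0,1->2] -> levels [7 6 7]
  -> period-2 cycle: step 4 state = step 2 state; never stabilizes
  -> state at step 30: (30-2) mod 2 = 0, same as step 2 -> [7 6 7]

Answer: 7 6 7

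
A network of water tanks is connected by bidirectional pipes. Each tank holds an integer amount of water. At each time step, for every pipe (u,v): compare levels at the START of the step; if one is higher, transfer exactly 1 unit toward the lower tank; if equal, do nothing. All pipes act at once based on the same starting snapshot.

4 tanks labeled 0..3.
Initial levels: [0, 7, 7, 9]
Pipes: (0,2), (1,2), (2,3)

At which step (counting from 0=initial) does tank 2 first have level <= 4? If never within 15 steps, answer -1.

Step 1: flows [2->0,1=2,3->2] -> levels [1 7 7 8]
Step 2: flows [2->0,1=2,3->2] -> levels [2 7 7 7]
Step 3: flows [2->0,1=2,2=3] -> levels [3 7 6 7]
Step 4: flows [2->0,1->2,3->2] -> levels [4 6 7 6]
Step 5: flows [2->0,2->1,2->3] -> levels [5 7 4 7]
Tank 2 first reaches <=4 at step 5

Answer: 5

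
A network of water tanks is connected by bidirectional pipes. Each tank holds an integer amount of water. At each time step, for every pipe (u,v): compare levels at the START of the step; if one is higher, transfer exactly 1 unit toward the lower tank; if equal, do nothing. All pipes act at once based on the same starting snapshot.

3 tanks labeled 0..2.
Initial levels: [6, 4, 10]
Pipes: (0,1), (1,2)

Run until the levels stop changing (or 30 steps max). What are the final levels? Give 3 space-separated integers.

Step 1: flows [0->1,2->1] -> levels [5 6 9]
Step 2: flows [1->0,2->1] -> levels [6 6 8]
Step 3: flows [0=1,2->1] -> levels [6 7 7]
Step 4: flows [1->0,1=2] -> levels [7 6 7]
Step 5: flows [0->1,2->1] -> levels [6 8 6]
Step 6: flows [1->0,1->2] -> levels [7 6 7]
  -> period-2 cycle: step 6 state = step 4 state; never stabilizes
  -> state at step 30: (30-4) mod 2 = 0, same as step 4 -> [7 6 7]

Answer: 7 6 7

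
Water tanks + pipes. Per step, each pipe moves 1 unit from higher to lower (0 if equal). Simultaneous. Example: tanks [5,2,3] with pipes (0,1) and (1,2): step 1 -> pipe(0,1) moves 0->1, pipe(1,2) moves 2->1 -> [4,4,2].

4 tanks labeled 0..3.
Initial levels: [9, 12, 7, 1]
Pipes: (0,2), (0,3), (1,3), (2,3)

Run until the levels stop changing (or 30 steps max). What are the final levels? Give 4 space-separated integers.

Step 1: flows [0->2,0->3,1->3,2->3] -> levels [7 11 7 4]
Step 2: flows [0=2,0->3,1->3,2->3] -> levels [6 10 6 7]
Step 3: flows [0=2,3->0,1->3,3->2] -> levels [7 9 7 6]
Step 4: flows [0=2,0->3,1->3,2->3] -> levels [6 8 6 9]
Step 5: flows [0=2,3->0,3->1,3->2] -> levels [7 9 7 6]
  -> period-2 cycle: step 5 state = step 3 state; never stabilizes
  -> state at step 30: (30-3) mod 2 = 1, same as step 4 -> [6 8 6 9]

Answer: 6 8 6 9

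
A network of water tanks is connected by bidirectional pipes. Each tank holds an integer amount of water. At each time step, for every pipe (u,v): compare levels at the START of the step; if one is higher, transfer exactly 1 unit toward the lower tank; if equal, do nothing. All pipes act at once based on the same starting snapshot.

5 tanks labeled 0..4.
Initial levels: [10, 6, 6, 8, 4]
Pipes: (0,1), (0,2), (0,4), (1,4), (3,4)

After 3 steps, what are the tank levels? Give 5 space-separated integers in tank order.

Answer: 8 6 6 6 8

Derivation:
Step 1: flows [0->1,0->2,0->4,1->4,3->4] -> levels [7 6 7 7 7]
Step 2: flows [0->1,0=2,0=4,4->1,3=4] -> levels [6 8 7 7 6]
Step 3: flows [1->0,2->0,0=4,1->4,3->4] -> levels [8 6 6 6 8]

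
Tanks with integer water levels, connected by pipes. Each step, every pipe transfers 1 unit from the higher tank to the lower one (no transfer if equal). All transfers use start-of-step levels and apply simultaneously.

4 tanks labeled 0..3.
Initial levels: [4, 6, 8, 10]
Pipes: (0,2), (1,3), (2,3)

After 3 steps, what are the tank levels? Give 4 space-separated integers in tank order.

Step 1: flows [2->0,3->1,3->2] -> levels [5 7 8 8]
Step 2: flows [2->0,3->1,2=3] -> levels [6 8 7 7]
Step 3: flows [2->0,1->3,2=3] -> levels [7 7 6 8]

Answer: 7 7 6 8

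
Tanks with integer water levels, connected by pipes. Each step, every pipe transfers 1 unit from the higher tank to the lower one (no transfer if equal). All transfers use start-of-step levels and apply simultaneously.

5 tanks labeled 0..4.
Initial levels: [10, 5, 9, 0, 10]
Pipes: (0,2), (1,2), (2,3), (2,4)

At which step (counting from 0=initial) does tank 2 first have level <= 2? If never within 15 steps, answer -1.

Step 1: flows [0->2,2->1,2->3,4->2] -> levels [9 6 9 1 9]
Step 2: flows [0=2,2->1,2->3,2=4] -> levels [9 7 7 2 9]
Step 3: flows [0->2,1=2,2->3,4->2] -> levels [8 7 8 3 8]
Step 4: flows [0=2,2->1,2->3,2=4] -> levels [8 8 6 4 8]
Step 5: flows [0->2,1->2,2->3,4->2] -> levels [7 7 8 5 7]
Step 6: flows [2->0,2->1,2->3,2->4] -> levels [8 8 4 6 8]
Step 7: flows [0->2,1->2,3->2,4->2] -> levels [7 7 8 5 7]
  -> period-2 cycle (repeats step 5); tank 2 never drops to <=2
Tank 2 never reaches <=2 within 15 steps

Answer: -1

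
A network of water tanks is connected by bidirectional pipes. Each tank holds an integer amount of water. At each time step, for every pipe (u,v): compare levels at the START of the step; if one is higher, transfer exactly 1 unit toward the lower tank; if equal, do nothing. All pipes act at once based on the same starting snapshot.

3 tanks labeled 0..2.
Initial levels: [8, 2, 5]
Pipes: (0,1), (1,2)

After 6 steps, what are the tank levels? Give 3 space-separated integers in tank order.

Answer: 5 5 5

Derivation:
Step 1: flows [0->1,2->1] -> levels [7 4 4]
Step 2: flows [0->1,1=2] -> levels [6 5 4]
Step 3: flows [0->1,1->2] -> levels [5 5 5]
Step 4: flows [0=1,1=2] -> levels [5 5 5]
  -> stable; steps 5..6 unchanged -> [5 5 5]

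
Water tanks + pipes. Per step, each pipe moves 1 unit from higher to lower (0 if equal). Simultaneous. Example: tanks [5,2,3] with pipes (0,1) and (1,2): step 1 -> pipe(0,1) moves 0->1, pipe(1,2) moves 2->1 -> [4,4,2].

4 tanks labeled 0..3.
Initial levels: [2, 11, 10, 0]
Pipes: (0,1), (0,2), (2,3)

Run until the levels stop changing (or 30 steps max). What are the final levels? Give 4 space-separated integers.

Answer: 5 6 7 5

Derivation:
Step 1: flows [1->0,2->0,2->3] -> levels [4 10 8 1]
Step 2: flows [1->0,2->0,2->3] -> levels [6 9 6 2]
Step 3: flows [1->0,0=2,2->3] -> levels [7 8 5 3]
Step 4: flows [1->0,0->2,2->3] -> levels [7 7 5 4]
Step 5: flows [0=1,0->2,2->3] -> levels [6 7 5 5]
Step 6: flows [1->0,0->2,2=3] -> levels [6 6 6 5]
Step 7: flows [0=1,0=2,2->3] -> levels [6 6 5 6]
Step 8: flows [0=1,0->2,3->2] -> levels [5 6 7 5]
Step 9: flows [1->0,2->0,2->3] -> levels [7 5 5 6]
Step 10: flows [0->1,0->2,3->2] -> levels [5 6 7 5]
  -> period-2 cycle: step 10 state = step 8 state; never stabilizes
  -> state at step 30: (30-8) mod 2 = 0, same as step 8 -> [5 6 7 5]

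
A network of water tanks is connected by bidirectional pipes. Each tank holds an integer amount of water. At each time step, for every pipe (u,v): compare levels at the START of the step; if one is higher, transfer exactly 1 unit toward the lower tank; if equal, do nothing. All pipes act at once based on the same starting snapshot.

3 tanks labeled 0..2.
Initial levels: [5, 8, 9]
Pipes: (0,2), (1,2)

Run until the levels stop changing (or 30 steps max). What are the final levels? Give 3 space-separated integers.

Answer: 8 8 6

Derivation:
Step 1: flows [2->0,2->1] -> levels [6 9 7]
Step 2: flows [2->0,1->2] -> levels [7 8 7]
Step 3: flows [0=2,1->2] -> levels [7 7 8]
Step 4: flows [2->0,2->1] -> levels [8 8 6]
Step 5: flows [0->2,1->2] -> levels [7 7 8]
  -> period-2 cycle: step 5 state = step 3 state; never stabilizes
  -> state at step 30: (30-3) mod 2 = 1, same as step 4 -> [8 8 6]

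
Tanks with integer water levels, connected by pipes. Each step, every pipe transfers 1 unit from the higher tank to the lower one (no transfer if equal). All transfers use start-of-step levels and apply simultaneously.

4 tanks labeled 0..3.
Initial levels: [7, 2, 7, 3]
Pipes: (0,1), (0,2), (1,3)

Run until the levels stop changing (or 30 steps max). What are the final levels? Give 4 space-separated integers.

Answer: 4 6 5 4

Derivation:
Step 1: flows [0->1,0=2,3->1] -> levels [6 4 7 2]
Step 2: flows [0->1,2->0,1->3] -> levels [6 4 6 3]
Step 3: flows [0->1,0=2,1->3] -> levels [5 4 6 4]
Step 4: flows [0->1,2->0,1=3] -> levels [5 5 5 4]
Step 5: flows [0=1,0=2,1->3] -> levels [5 4 5 5]
Step 6: flows [0->1,0=2,3->1] -> levels [4 6 5 4]
Step 7: flows [1->0,2->0,1->3] -> levels [6 4 4 5]
Step 8: flows [0->1,0->2,3->1] -> levels [4 6 5 4]
  -> period-2 cycle: step 8 state = step 6 state; never stabilizes
  -> state at step 30: (30-6) mod 2 = 0, same as step 6 -> [4 6 5 4]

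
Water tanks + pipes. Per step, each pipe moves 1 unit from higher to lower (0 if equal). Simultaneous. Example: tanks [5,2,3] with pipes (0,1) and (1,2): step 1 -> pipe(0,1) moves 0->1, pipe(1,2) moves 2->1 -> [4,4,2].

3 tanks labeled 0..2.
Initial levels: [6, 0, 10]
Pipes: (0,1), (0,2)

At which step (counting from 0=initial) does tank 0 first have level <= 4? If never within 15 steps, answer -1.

Answer: 7

Derivation:
Step 1: flows [0->1,2->0] -> levels [6 1 9]
Step 2: flows [0->1,2->0] -> levels [6 2 8]
Step 3: flows [0->1,2->0] -> levels [6 3 7]
Step 4: flows [0->1,2->0] -> levels [6 4 6]
Step 5: flows [0->1,0=2] -> levels [5 5 6]
Step 6: flows [0=1,2->0] -> levels [6 5 5]
Step 7: flows [0->1,0->2] -> levels [4 6 6]
Tank 0 first reaches <=4 at step 7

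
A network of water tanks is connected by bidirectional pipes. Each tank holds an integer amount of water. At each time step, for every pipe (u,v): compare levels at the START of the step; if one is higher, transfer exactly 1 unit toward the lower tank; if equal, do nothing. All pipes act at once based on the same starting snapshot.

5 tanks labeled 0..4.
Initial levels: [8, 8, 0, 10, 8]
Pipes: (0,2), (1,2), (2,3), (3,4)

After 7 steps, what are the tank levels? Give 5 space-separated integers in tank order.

Step 1: flows [0->2,1->2,3->2,3->4] -> levels [7 7 3 8 9]
Step 2: flows [0->2,1->2,3->2,4->3] -> levels [6 6 6 8 8]
Step 3: flows [0=2,1=2,3->2,3=4] -> levels [6 6 7 7 8]
Step 4: flows [2->0,2->1,2=3,4->3] -> levels [7 7 5 8 7]
Step 5: flows [0->2,1->2,3->2,3->4] -> levels [6 6 8 6 8]
Step 6: flows [2->0,2->1,2->3,4->3] -> levels [7 7 5 8 7]
  -> period-2 cycle: step 6 state = step 4 state
  -> state at step 7: (7-4) mod 2 = 1, same as step 5 -> [6 6 8 6 8]

Answer: 6 6 8 6 8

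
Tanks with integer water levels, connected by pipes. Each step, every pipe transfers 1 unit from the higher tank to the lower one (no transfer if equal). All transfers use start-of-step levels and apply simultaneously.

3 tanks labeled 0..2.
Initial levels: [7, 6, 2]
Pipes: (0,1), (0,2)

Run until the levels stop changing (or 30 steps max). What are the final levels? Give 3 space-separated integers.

Step 1: flows [0->1,0->2] -> levels [5 7 3]
Step 2: flows [1->0,0->2] -> levels [5 6 4]
Step 3: flows [1->0,0->2] -> levels [5 5 5]
Step 4: flows [0=1,0=2] -> levels [5 5 5]
  -> stable (no change)

Answer: 5 5 5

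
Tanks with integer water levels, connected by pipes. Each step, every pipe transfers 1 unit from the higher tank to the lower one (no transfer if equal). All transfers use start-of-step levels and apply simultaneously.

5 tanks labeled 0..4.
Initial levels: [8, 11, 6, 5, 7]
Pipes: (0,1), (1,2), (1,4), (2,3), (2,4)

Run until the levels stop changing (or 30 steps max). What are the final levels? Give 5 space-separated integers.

Step 1: flows [1->0,1->2,1->4,2->3,4->2] -> levels [9 8 7 6 7]
Step 2: flows [0->1,1->2,1->4,2->3,2=4] -> levels [8 7 7 7 8]
Step 3: flows [0->1,1=2,4->1,2=3,4->2] -> levels [7 9 8 7 6]
Step 4: flows [1->0,1->2,1->4,2->3,2->4] -> levels [8 6 7 8 8]
Step 5: flows [0->1,2->1,4->1,3->2,4->2] -> levels [7 9 8 7 6]
  -> period-2 cycle: step 5 state = step 3 state; never stabilizes
  -> state at step 30: (30-3) mod 2 = 1, same as step 4 -> [8 6 7 8 8]

Answer: 8 6 7 8 8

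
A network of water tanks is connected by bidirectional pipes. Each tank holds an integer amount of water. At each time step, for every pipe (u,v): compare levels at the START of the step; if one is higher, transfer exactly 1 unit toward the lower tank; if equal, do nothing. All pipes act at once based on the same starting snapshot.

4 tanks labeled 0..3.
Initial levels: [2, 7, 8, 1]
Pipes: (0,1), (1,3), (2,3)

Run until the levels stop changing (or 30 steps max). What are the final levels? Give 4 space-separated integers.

Answer: 5 3 4 6

Derivation:
Step 1: flows [1->0,1->3,2->3] -> levels [3 5 7 3]
Step 2: flows [1->0,1->3,2->3] -> levels [4 3 6 5]
Step 3: flows [0->1,3->1,2->3] -> levels [3 5 5 5]
Step 4: flows [1->0,1=3,2=3] -> levels [4 4 5 5]
Step 5: flows [0=1,3->1,2=3] -> levels [4 5 5 4]
Step 6: flows [1->0,1->3,2->3] -> levels [5 3 4 6]
Step 7: flows [0->1,3->1,3->2] -> levels [4 5 5 4]
  -> period-2 cycle: step 7 state = step 5 state; never stabilizes
  -> state at step 30: (30-5) mod 2 = 1, same as step 6 -> [5 3 4 6]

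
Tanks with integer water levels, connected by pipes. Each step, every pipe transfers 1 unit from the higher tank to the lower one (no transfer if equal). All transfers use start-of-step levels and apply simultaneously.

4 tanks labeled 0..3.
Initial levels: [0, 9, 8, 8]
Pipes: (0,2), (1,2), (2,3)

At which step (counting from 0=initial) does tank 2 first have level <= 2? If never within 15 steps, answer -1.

Answer: -1

Derivation:
Step 1: flows [2->0,1->2,2=3] -> levels [1 8 8 8]
Step 2: flows [2->0,1=2,2=3] -> levels [2 8 7 8]
Step 3: flows [2->0,1->2,3->2] -> levels [3 7 8 7]
Step 4: flows [2->0,2->1,2->3] -> levels [4 8 5 8]
Step 5: flows [2->0,1->2,3->2] -> levels [5 7 6 7]
Step 6: flows [2->0,1->2,3->2] -> levels [6 6 7 6]
Step 7: flows [2->0,2->1,2->3] -> levels [7 7 4 7]
Step 8: flows [0->2,1->2,3->2] -> levels [6 6 7 6]
  -> period-2 cycle (repeats step 6); tank 2 never drops to <=2
Tank 2 never reaches <=2 within 15 steps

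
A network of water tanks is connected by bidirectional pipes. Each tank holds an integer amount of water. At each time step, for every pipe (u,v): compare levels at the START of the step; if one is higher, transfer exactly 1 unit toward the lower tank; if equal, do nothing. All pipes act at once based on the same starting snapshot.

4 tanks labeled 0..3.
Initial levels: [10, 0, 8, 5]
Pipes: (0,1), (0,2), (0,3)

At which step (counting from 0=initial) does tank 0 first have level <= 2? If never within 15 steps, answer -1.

Answer: -1

Derivation:
Step 1: flows [0->1,0->2,0->3] -> levels [7 1 9 6]
Step 2: flows [0->1,2->0,0->3] -> levels [6 2 8 7]
Step 3: flows [0->1,2->0,3->0] -> levels [7 3 7 6]
Step 4: flows [0->1,0=2,0->3] -> levels [5 4 7 7]
Step 5: flows [0->1,2->0,3->0] -> levels [6 5 6 6]
Step 6: flows [0->1,0=2,0=3] -> levels [5 6 6 6]
Step 7: flows [1->0,2->0,3->0] -> levels [8 5 5 5]
Step 8: flows [0->1,0->2,0->3] -> levels [5 6 6 6]
  -> period-2 cycle (repeats step 6); tank 0 never drops to <=2
Tank 0 never reaches <=2 within 15 steps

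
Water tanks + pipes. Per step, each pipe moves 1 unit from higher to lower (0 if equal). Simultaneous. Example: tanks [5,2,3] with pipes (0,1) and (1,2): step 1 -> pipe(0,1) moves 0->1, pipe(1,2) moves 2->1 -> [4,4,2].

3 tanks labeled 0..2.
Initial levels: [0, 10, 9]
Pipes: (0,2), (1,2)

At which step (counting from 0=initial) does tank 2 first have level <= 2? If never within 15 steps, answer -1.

Step 1: flows [2->0,1->2] -> levels [1 9 9]
Step 2: flows [2->0,1=2] -> levels [2 9 8]
Step 3: flows [2->0,1->2] -> levels [3 8 8]
Step 4: flows [2->0,1=2] -> levels [4 8 7]
Step 5: flows [2->0,1->2] -> levels [5 7 7]
Step 6: flows [2->0,1=2] -> levels [6 7 6]
Step 7: flows [0=2,1->2] -> levels [6 6 7]
Step 8: flows [2->0,2->1] -> levels [7 7 5]
Step 9: flows [0->2,1->2] -> levels [6 6 7]
  -> period-2 cycle (repeats step 7); tank 2 never drops to <=2
Tank 2 never reaches <=2 within 15 steps

Answer: -1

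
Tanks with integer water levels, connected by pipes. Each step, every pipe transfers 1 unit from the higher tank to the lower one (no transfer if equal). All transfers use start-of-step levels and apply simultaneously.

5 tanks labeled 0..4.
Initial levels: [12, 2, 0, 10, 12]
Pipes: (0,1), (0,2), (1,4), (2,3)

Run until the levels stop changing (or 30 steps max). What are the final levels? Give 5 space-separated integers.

Step 1: flows [0->1,0->2,4->1,3->2] -> levels [10 4 2 9 11]
Step 2: flows [0->1,0->2,4->1,3->2] -> levels [8 6 4 8 10]
Step 3: flows [0->1,0->2,4->1,3->2] -> levels [6 8 6 7 9]
Step 4: flows [1->0,0=2,4->1,3->2] -> levels [7 8 7 6 8]
Step 5: flows [1->0,0=2,1=4,2->3] -> levels [8 7 6 7 8]
Step 6: flows [0->1,0->2,4->1,3->2] -> levels [6 9 8 6 7]
Step 7: flows [1->0,2->0,1->4,2->3] -> levels [8 7 6 7 8]
  -> period-2 cycle: step 7 state = step 5 state; never stabilizes
  -> state at step 30: (30-5) mod 2 = 1, same as step 6 -> [6 9 8 6 7]

Answer: 6 9 8 6 7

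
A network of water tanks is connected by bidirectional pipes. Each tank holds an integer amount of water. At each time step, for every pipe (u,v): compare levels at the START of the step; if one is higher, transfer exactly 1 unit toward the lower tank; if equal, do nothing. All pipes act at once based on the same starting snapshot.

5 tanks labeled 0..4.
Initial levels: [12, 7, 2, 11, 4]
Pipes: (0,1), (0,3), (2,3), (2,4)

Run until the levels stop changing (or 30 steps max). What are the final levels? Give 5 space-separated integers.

Answer: 7 8 6 8 7

Derivation:
Step 1: flows [0->1,0->3,3->2,4->2] -> levels [10 8 4 11 3]
Step 2: flows [0->1,3->0,3->2,2->4] -> levels [10 9 4 9 4]
Step 3: flows [0->1,0->3,3->2,2=4] -> levels [8 10 5 9 4]
Step 4: flows [1->0,3->0,3->2,2->4] -> levels [10 9 5 7 5]
Step 5: flows [0->1,0->3,3->2,2=4] -> levels [8 10 6 7 5]
Step 6: flows [1->0,0->3,3->2,2->4] -> levels [8 9 6 7 6]
Step 7: flows [1->0,0->3,3->2,2=4] -> levels [8 8 7 7 6]
Step 8: flows [0=1,0->3,2=3,2->4] -> levels [7 8 6 8 7]
Step 9: flows [1->0,3->0,3->2,4->2] -> levels [9 7 8 6 6]
Step 10: flows [0->1,0->3,2->3,2->4] -> levels [7 8 6 8 7]
  -> period-2 cycle: step 10 state = step 8 state; never stabilizes
  -> state at step 30: (30-8) mod 2 = 0, same as step 8 -> [7 8 6 8 7]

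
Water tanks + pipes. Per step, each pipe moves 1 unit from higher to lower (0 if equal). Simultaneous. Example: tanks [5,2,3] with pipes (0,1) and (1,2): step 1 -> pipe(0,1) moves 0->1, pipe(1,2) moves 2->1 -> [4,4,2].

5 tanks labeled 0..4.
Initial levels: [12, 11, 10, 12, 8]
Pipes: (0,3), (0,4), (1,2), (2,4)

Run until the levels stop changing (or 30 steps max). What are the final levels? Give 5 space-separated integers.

Answer: 10 11 9 11 12

Derivation:
Step 1: flows [0=3,0->4,1->2,2->4] -> levels [11 10 10 12 10]
Step 2: flows [3->0,0->4,1=2,2=4] -> levels [11 10 10 11 11]
Step 3: flows [0=3,0=4,1=2,4->2] -> levels [11 10 11 11 10]
Step 4: flows [0=3,0->4,2->1,2->4] -> levels [10 11 9 11 12]
Step 5: flows [3->0,4->0,1->2,4->2] -> levels [12 10 11 10 10]
Step 6: flows [0->3,0->4,2->1,2->4] -> levels [10 11 9 11 12]
  -> period-2 cycle: step 6 state = step 4 state; never stabilizes
  -> state at step 30: (30-4) mod 2 = 0, same as step 4 -> [10 11 9 11 12]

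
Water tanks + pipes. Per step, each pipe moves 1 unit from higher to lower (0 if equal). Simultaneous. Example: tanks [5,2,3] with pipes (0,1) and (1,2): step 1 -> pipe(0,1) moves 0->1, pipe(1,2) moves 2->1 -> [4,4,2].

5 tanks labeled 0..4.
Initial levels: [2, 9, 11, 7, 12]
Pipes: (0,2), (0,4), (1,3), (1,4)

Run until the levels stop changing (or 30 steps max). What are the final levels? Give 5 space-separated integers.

Step 1: flows [2->0,4->0,1->3,4->1] -> levels [4 9 10 8 10]
Step 2: flows [2->0,4->0,1->3,4->1] -> levels [6 9 9 9 8]
Step 3: flows [2->0,4->0,1=3,1->4] -> levels [8 8 8 9 8]
Step 4: flows [0=2,0=4,3->1,1=4] -> levels [8 9 8 8 8]
Step 5: flows [0=2,0=4,1->3,1->4] -> levels [8 7 8 9 9]
Step 6: flows [0=2,4->0,3->1,4->1] -> levels [9 9 8 8 7]
Step 7: flows [0->2,0->4,1->3,1->4] -> levels [7 7 9 9 9]
Step 8: flows [2->0,4->0,3->1,4->1] -> levels [9 9 8 8 7]
  -> period-2 cycle: step 8 state = step 6 state; never stabilizes
  -> state at step 30: (30-6) mod 2 = 0, same as step 6 -> [9 9 8 8 7]

Answer: 9 9 8 8 7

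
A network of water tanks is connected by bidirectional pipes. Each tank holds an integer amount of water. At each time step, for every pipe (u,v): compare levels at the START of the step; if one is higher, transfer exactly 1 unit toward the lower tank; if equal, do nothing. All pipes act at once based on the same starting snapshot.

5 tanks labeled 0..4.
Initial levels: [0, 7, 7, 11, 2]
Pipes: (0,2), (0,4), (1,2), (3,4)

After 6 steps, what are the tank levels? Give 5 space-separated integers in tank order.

Step 1: flows [2->0,4->0,1=2,3->4] -> levels [2 7 6 10 2]
Step 2: flows [2->0,0=4,1->2,3->4] -> levels [3 6 6 9 3]
Step 3: flows [2->0,0=4,1=2,3->4] -> levels [4 6 5 8 4]
Step 4: flows [2->0,0=4,1->2,3->4] -> levels [5 5 5 7 5]
Step 5: flows [0=2,0=4,1=2,3->4] -> levels [5 5 5 6 6]
Step 6: flows [0=2,4->0,1=2,3=4] -> levels [6 5 5 6 5]

Answer: 6 5 5 6 5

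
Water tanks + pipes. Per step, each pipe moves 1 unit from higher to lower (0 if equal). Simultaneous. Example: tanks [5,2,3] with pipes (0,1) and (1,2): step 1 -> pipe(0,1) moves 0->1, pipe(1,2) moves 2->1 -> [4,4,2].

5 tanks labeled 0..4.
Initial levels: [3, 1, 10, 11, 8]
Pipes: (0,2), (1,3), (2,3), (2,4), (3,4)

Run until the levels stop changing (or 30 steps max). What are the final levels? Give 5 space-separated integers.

Answer: 7 6 5 8 7

Derivation:
Step 1: flows [2->0,3->1,3->2,2->4,3->4] -> levels [4 2 9 8 10]
Step 2: flows [2->0,3->1,2->3,4->2,4->3] -> levels [5 3 8 9 8]
Step 3: flows [2->0,3->1,3->2,2=4,3->4] -> levels [6 4 8 6 9]
Step 4: flows [2->0,3->1,2->3,4->2,4->3] -> levels [7 5 7 7 7]
Step 5: flows [0=2,3->1,2=3,2=4,3=4] -> levels [7 6 7 6 7]
Step 6: flows [0=2,1=3,2->3,2=4,4->3] -> levels [7 6 6 8 6]
Step 7: flows [0->2,3->1,3->2,2=4,3->4] -> levels [6 7 8 5 7]
Step 8: flows [2->0,1->3,2->3,2->4,4->3] -> levels [7 6 5 8 7]
Step 9: flows [0->2,3->1,3->2,4->2,3->4] -> levels [6 7 8 5 7]
  -> period-2 cycle: step 9 state = step 7 state; never stabilizes
  -> state at step 30: (30-7) mod 2 = 1, same as step 8 -> [7 6 5 8 7]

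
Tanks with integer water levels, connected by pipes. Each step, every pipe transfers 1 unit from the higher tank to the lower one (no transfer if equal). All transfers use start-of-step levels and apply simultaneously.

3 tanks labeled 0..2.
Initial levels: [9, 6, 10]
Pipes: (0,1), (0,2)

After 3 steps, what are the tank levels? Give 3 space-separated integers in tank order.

Answer: 9 8 8

Derivation:
Step 1: flows [0->1,2->0] -> levels [9 7 9]
Step 2: flows [0->1,0=2] -> levels [8 8 9]
Step 3: flows [0=1,2->0] -> levels [9 8 8]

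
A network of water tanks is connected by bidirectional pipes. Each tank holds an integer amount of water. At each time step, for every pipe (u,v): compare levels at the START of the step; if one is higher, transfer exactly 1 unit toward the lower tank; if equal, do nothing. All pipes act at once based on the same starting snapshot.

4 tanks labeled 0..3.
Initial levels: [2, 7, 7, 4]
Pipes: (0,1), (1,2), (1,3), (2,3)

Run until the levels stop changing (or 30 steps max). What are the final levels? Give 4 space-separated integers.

Step 1: flows [1->0,1=2,1->3,2->3] -> levels [3 5 6 6]
Step 2: flows [1->0,2->1,3->1,2=3] -> levels [4 6 5 5]
Step 3: flows [1->0,1->2,1->3,2=3] -> levels [5 3 6 6]
Step 4: flows [0->1,2->1,3->1,2=3] -> levels [4 6 5 5]
  -> period-2 cycle: step 4 state = step 2 state; never stabilizes
  -> state at step 30: (30-2) mod 2 = 0, same as step 2 -> [4 6 5 5]

Answer: 4 6 5 5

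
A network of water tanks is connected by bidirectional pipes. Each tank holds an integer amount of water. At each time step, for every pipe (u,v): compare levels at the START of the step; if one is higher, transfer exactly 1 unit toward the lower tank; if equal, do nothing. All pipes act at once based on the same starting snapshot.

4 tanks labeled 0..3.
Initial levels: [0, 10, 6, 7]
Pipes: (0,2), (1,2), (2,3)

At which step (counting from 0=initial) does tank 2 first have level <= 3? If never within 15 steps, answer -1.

Step 1: flows [2->0,1->2,3->2] -> levels [1 9 7 6]
Step 2: flows [2->0,1->2,2->3] -> levels [2 8 6 7]
Step 3: flows [2->0,1->2,3->2] -> levels [3 7 7 6]
Step 4: flows [2->0,1=2,2->3] -> levels [4 7 5 7]
Step 5: flows [2->0,1->2,3->2] -> levels [5 6 6 6]
Step 6: flows [2->0,1=2,2=3] -> levels [6 6 5 6]
Step 7: flows [0->2,1->2,3->2] -> levels [5 5 8 5]
Step 8: flows [2->0,2->1,2->3] -> levels [6 6 5 6]
  -> period-2 cycle (repeats step 6); tank 2 never drops to <=3
Tank 2 never reaches <=3 within 15 steps

Answer: -1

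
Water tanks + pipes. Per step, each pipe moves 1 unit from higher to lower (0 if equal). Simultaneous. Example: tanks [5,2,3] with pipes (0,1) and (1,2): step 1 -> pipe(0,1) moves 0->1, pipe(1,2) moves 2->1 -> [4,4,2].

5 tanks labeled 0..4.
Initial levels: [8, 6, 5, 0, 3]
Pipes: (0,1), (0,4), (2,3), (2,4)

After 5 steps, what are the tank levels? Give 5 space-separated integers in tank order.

Answer: 4 6 3 4 5

Derivation:
Step 1: flows [0->1,0->4,2->3,2->4] -> levels [6 7 3 1 5]
Step 2: flows [1->0,0->4,2->3,4->2] -> levels [6 6 3 2 5]
Step 3: flows [0=1,0->4,2->3,4->2] -> levels [5 6 3 3 5]
Step 4: flows [1->0,0=4,2=3,4->2] -> levels [6 5 4 3 4]
Step 5: flows [0->1,0->4,2->3,2=4] -> levels [4 6 3 4 5]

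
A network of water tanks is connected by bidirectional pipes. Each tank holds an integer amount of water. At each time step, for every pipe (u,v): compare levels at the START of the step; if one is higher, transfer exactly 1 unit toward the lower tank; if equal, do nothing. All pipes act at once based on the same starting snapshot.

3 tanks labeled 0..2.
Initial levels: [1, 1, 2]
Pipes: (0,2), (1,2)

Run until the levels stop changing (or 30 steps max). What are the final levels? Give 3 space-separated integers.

Step 1: flows [2->0,2->1] -> levels [2 2 0]
Step 2: flows [0->2,1->2] -> levels [1 1 2]
  -> period-2 cycle: step 2 state = step 0 state; never stabilizes
  -> state at step 30: (30-0) mod 2 = 0, same as step 0 -> [1 1 2]

Answer: 1 1 2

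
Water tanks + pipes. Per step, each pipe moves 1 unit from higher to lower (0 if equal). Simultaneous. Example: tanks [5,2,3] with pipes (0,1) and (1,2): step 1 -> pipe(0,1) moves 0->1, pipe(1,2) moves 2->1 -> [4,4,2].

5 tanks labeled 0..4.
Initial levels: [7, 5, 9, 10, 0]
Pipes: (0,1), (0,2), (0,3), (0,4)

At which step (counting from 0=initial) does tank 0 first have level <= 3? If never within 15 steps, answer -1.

Answer: -1

Derivation:
Step 1: flows [0->1,2->0,3->0,0->4] -> levels [7 6 8 9 1]
Step 2: flows [0->1,2->0,3->0,0->4] -> levels [7 7 7 8 2]
Step 3: flows [0=1,0=2,3->0,0->4] -> levels [7 7 7 7 3]
Step 4: flows [0=1,0=2,0=3,0->4] -> levels [6 7 7 7 4]
Step 5: flows [1->0,2->0,3->0,0->4] -> levels [8 6 6 6 5]
Step 6: flows [0->1,0->2,0->3,0->4] -> levels [4 7 7 7 6]
Step 7: flows [1->0,2->0,3->0,4->0] -> levels [8 6 6 6 5]
  -> period-2 cycle (repeats step 5); tank 0 never drops to <=3
Tank 0 never reaches <=3 within 15 steps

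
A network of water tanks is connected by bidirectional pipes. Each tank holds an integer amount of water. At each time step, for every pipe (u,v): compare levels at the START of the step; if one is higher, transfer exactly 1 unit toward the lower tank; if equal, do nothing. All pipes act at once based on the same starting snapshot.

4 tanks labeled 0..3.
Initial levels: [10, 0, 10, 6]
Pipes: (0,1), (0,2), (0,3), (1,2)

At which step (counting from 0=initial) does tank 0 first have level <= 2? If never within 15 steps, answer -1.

Step 1: flows [0->1,0=2,0->3,2->1] -> levels [8 2 9 7]
Step 2: flows [0->1,2->0,0->3,2->1] -> levels [7 4 7 8]
Step 3: flows [0->1,0=2,3->0,2->1] -> levels [7 6 6 7]
Step 4: flows [0->1,0->2,0=3,1=2] -> levels [5 7 7 7]
Step 5: flows [1->0,2->0,3->0,1=2] -> levels [8 6 6 6]
Step 6: flows [0->1,0->2,0->3,1=2] -> levels [5 7 7 7]
  -> period-2 cycle (repeats step 4); tank 0 never drops to <=2
Tank 0 never reaches <=2 within 15 steps

Answer: -1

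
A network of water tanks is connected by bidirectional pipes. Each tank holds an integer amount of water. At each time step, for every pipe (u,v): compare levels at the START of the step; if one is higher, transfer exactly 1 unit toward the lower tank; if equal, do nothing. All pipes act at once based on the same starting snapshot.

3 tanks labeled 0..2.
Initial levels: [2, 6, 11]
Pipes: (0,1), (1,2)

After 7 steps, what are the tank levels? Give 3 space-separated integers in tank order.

Answer: 6 7 6

Derivation:
Step 1: flows [1->0,2->1] -> levels [3 6 10]
Step 2: flows [1->0,2->1] -> levels [4 6 9]
Step 3: flows [1->0,2->1] -> levels [5 6 8]
Step 4: flows [1->0,2->1] -> levels [6 6 7]
Step 5: flows [0=1,2->1] -> levels [6 7 6]
Step 6: flows [1->0,1->2] -> levels [7 5 7]
Step 7: flows [0->1,2->1] -> levels [6 7 6]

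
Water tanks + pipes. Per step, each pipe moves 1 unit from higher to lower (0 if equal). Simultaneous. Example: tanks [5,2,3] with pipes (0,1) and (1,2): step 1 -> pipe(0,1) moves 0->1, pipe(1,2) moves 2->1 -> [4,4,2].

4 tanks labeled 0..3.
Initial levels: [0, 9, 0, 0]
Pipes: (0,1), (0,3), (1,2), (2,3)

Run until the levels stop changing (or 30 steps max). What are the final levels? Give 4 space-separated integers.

Answer: 1 3 1 4

Derivation:
Step 1: flows [1->0,0=3,1->2,2=3] -> levels [1 7 1 0]
Step 2: flows [1->0,0->3,1->2,2->3] -> levels [1 5 1 2]
Step 3: flows [1->0,3->0,1->2,3->2] -> levels [3 3 3 0]
Step 4: flows [0=1,0->3,1=2,2->3] -> levels [2 3 2 2]
Step 5: flows [1->0,0=3,1->2,2=3] -> levels [3 1 3 2]
Step 6: flows [0->1,0->3,2->1,2->3] -> levels [1 3 1 4]
Step 7: flows [1->0,3->0,1->2,3->2] -> levels [3 1 3 2]
  -> period-2 cycle: step 7 state = step 5 state; never stabilizes
  -> state at step 30: (30-5) mod 2 = 1, same as step 6 -> [1 3 1 4]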